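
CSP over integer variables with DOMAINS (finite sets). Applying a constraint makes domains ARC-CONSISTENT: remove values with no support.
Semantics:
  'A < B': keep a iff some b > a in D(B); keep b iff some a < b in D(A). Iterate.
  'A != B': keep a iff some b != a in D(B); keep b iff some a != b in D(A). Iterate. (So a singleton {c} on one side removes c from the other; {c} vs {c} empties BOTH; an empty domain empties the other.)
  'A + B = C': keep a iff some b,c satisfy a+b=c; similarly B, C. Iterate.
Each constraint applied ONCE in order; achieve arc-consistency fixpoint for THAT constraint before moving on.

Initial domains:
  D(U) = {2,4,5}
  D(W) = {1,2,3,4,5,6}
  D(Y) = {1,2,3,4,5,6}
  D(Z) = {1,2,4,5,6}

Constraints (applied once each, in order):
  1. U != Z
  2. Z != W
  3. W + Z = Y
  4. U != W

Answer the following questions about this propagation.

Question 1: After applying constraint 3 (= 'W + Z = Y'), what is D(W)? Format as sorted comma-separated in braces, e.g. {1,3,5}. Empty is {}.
Answer: {1,2,3,4,5}

Derivation:
Constraint 1 (U != Z) on D(U)={2,4,5} D(Z)={1,2,4,5,6}: no change
Constraint 2 (Z != W) on D(Z)={1,2,4,5,6} D(W)={1,2,3,4,5,6}: no change
Constraint 3 (W + Z = Y) on D(W)={1,2,3,4,5,6} D(Z)={1,2,4,5,6} D(Y)={1,2,3,4,5,6}: W {1,2,3,4,5,6}->{1,2,3,4,5}; Z {1,2,4,5,6}->{1,2,4,5}; Y {1,2,3,4,5,6}->{2,3,4,5,6}
So after constraint 3: D(W) = {1,2,3,4,5}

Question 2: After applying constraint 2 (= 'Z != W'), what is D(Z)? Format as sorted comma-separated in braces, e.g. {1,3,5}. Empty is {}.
Answer: {1,2,4,5,6}

Derivation:
Constraint 1 (U != Z) on D(U)={2,4,5} D(Z)={1,2,4,5,6}: no change
Constraint 2 (Z != W) on D(Z)={1,2,4,5,6} D(W)={1,2,3,4,5,6}: no change
So after constraint 2: D(Z) = {1,2,4,5,6}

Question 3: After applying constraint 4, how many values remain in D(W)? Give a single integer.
Constraint 1 (U != Z) on D(U)={2,4,5} D(Z)={1,2,4,5,6}: no change
Constraint 2 (Z != W) on D(Z)={1,2,4,5,6} D(W)={1,2,3,4,5,6}: no change
Constraint 3 (W + Z = Y) on D(W)={1,2,3,4,5,6} D(Z)={1,2,4,5,6} D(Y)={1,2,3,4,5,6}: W {1,2,3,4,5,6}->{1,2,3,4,5}; Z {1,2,4,5,6}->{1,2,4,5}; Y {1,2,3,4,5,6}->{2,3,4,5,6}
Constraint 4 (U != W) on D(U)={2,4,5} D(W)={1,2,3,4,5}: no change
So after constraint 4: D(W)={1,2,3,4,5}, size = 5

Answer: 5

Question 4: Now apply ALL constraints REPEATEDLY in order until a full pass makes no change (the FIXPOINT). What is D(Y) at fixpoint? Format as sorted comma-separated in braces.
pass 0 (initial): D(Y)={1,2,3,4,5,6}
pass 1: W {1,2,3,4,5,6}->{1,2,3,4,5}; Y {1,2,3,4,5,6}->{2,3,4,5,6}; Z {1,2,4,5,6}->{1,2,4,5}
pass 2: no change
Fixpoint after 2 passes: D(Y) = {2,3,4,5,6}

Answer: {2,3,4,5,6}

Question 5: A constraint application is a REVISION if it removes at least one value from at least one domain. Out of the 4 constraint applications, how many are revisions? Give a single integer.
Answer: 1

Derivation:
Constraint 1 (U != Z) on D(U)={2,4,5} D(Z)={1,2,4,5,6}: no change => not a revision
Constraint 2 (Z != W) on D(Z)={1,2,4,5,6} D(W)={1,2,3,4,5,6}: no change => not a revision
Constraint 3 (W + Z = Y) on D(W)={1,2,3,4,5,6} D(Z)={1,2,4,5,6} D(Y)={1,2,3,4,5,6}: W {1,2,3,4,5,6}->{1,2,3,4,5}; Z {1,2,4,5,6}->{1,2,4,5}; Y {1,2,3,4,5,6}->{2,3,4,5,6} => REVISION
Constraint 4 (U != W) on D(U)={2,4,5} D(W)={1,2,3,4,5}: no change => not a revision
Total revisions = 1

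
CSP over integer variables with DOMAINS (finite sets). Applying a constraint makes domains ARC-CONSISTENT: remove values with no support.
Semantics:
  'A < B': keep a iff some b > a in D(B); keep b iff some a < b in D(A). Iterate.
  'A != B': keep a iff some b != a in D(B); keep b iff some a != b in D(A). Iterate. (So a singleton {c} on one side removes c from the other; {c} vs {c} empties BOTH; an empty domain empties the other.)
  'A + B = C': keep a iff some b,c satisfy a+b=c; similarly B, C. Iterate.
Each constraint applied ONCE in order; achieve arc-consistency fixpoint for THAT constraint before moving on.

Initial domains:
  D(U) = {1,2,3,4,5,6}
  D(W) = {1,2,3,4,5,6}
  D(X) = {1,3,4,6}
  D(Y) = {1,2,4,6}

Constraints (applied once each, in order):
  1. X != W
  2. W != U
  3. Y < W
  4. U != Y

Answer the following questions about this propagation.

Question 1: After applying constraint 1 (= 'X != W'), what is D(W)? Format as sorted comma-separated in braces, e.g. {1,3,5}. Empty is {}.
Answer: {1,2,3,4,5,6}

Derivation:
Constraint 1 (X != W) on D(X)={1,3,4,6} D(W)={1,2,3,4,5,6}: no change
So after constraint 1: D(W) = {1,2,3,4,5,6}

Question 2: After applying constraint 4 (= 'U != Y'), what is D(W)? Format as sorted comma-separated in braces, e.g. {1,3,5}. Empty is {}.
Constraint 1 (X != W) on D(X)={1,3,4,6} D(W)={1,2,3,4,5,6}: no change
Constraint 2 (W != U) on D(W)={1,2,3,4,5,6} D(U)={1,2,3,4,5,6}: no change
Constraint 3 (Y < W) on D(Y)={1,2,4,6} D(W)={1,2,3,4,5,6}: Y {1,2,4,6}->{1,2,4}; W {1,2,3,4,5,6}->{2,3,4,5,6}
Constraint 4 (U != Y) on D(U)={1,2,3,4,5,6} D(Y)={1,2,4}: no change
So after constraint 4: D(W) = {2,3,4,5,6}

Answer: {2,3,4,5,6}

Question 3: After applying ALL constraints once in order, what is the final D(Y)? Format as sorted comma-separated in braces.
Answer: {1,2,4}

Derivation:
Constraint 1 (X != W) on D(X)={1,3,4,6} D(W)={1,2,3,4,5,6}: no change
Constraint 2 (W != U) on D(W)={1,2,3,4,5,6} D(U)={1,2,3,4,5,6}: no change
Constraint 3 (Y < W) on D(Y)={1,2,4,6} D(W)={1,2,3,4,5,6}: Y {1,2,4,6}->{1,2,4}; W {1,2,3,4,5,6}->{2,3,4,5,6}
Constraint 4 (U != Y) on D(U)={1,2,3,4,5,6} D(Y)={1,2,4}: no change
So after all 4 constraints: D(Y) = {1,2,4}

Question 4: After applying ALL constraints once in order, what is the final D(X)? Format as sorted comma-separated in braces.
Answer: {1,3,4,6}

Derivation:
Constraint 1 (X != W) on D(X)={1,3,4,6} D(W)={1,2,3,4,5,6}: no change
Constraint 2 (W != U) on D(W)={1,2,3,4,5,6} D(U)={1,2,3,4,5,6}: no change
Constraint 3 (Y < W) on D(Y)={1,2,4,6} D(W)={1,2,3,4,5,6}: Y {1,2,4,6}->{1,2,4}; W {1,2,3,4,5,6}->{2,3,4,5,6}
Constraint 4 (U != Y) on D(U)={1,2,3,4,5,6} D(Y)={1,2,4}: no change
So after all 4 constraints: D(X) = {1,3,4,6}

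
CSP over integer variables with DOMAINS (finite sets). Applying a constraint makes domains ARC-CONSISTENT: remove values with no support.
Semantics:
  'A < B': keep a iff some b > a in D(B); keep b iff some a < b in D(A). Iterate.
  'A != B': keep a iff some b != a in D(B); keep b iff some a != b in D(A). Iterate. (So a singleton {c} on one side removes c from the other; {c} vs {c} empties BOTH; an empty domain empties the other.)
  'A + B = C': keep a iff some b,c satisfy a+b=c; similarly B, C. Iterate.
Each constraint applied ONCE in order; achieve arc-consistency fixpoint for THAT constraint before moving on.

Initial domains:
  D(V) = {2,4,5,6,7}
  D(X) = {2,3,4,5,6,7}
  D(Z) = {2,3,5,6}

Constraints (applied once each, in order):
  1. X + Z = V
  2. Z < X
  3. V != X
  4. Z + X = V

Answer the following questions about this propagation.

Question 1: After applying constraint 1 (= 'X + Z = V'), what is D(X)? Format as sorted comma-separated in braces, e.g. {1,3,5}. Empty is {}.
Constraint 1 (X + Z = V) on D(X)={2,3,4,5,6,7} D(Z)={2,3,5,6} D(V)={2,4,5,6,7}: X {2,3,4,5,6,7}->{2,3,4,5}; Z {2,3,5,6}->{2,3,5}; V {2,4,5,6,7}->{4,5,6,7}
So after constraint 1: D(X) = {2,3,4,5}

Answer: {2,3,4,5}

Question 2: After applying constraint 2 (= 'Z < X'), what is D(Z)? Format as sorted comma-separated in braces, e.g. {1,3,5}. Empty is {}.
Answer: {2,3}

Derivation:
Constraint 1 (X + Z = V) on D(X)={2,3,4,5,6,7} D(Z)={2,3,5,6} D(V)={2,4,5,6,7}: X {2,3,4,5,6,7}->{2,3,4,5}; Z {2,3,5,6}->{2,3,5}; V {2,4,5,6,7}->{4,5,6,7}
Constraint 2 (Z < X) on D(Z)={2,3,5} D(X)={2,3,4,5}: Z {2,3,5}->{2,3}; X {2,3,4,5}->{3,4,5}
So after constraint 2: D(Z) = {2,3}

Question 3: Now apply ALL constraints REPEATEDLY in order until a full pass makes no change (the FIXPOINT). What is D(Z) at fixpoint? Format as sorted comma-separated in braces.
Answer: {2,3}

Derivation:
pass 0 (initial): D(Z)={2,3,5,6}
pass 1: V {2,4,5,6,7}->{5,6,7}; X {2,3,4,5,6,7}->{3,4,5}; Z {2,3,5,6}->{2,3}
pass 2: no change
Fixpoint after 2 passes: D(Z) = {2,3}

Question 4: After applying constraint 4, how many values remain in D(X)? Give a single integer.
Constraint 1 (X + Z = V) on D(X)={2,3,4,5,6,7} D(Z)={2,3,5,6} D(V)={2,4,5,6,7}: X {2,3,4,5,6,7}->{2,3,4,5}; Z {2,3,5,6}->{2,3,5}; V {2,4,5,6,7}->{4,5,6,7}
Constraint 2 (Z < X) on D(Z)={2,3,5} D(X)={2,3,4,5}: Z {2,3,5}->{2,3}; X {2,3,4,5}->{3,4,5}
Constraint 3 (V != X) on D(V)={4,5,6,7} D(X)={3,4,5}: no change
Constraint 4 (Z + X = V) on D(Z)={2,3} D(X)={3,4,5} D(V)={4,5,6,7}: V {4,5,6,7}->{5,6,7}
So after constraint 4: D(X)={3,4,5}, size = 3

Answer: 3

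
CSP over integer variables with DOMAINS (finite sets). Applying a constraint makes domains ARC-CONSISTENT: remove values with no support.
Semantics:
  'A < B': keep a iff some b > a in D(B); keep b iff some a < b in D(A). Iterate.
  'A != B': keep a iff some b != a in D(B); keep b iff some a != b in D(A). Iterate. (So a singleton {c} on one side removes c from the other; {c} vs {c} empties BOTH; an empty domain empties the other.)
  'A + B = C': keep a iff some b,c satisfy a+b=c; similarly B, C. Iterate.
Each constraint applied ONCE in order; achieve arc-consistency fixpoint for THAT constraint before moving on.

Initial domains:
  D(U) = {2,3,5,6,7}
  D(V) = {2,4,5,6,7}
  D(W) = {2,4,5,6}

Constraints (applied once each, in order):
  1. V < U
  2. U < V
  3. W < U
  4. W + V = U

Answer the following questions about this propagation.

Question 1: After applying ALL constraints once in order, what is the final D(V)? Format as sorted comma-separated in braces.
Constraint 1 (V < U) on D(V)={2,4,5,6,7} D(U)={2,3,5,6,7}: V {2,4,5,6,7}->{2,4,5,6}; U {2,3,5,6,7}->{3,5,6,7}
Constraint 2 (U < V) on D(U)={3,5,6,7} D(V)={2,4,5,6}: U {3,5,6,7}->{3,5}; V {2,4,5,6}->{4,5,6}
Constraint 3 (W < U) on D(W)={2,4,5,6} D(U)={3,5}: W {2,4,5,6}->{2,4}
Constraint 4 (W + V = U) on D(W)={2,4} D(V)={4,5,6} D(U)={3,5}: W {2,4}->{}; V {4,5,6}->{}; U {3,5}->{}
So after all 4 constraints: D(V) = {}

Answer: {}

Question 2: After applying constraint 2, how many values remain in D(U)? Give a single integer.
Answer: 2

Derivation:
Constraint 1 (V < U) on D(V)={2,4,5,6,7} D(U)={2,3,5,6,7}: V {2,4,5,6,7}->{2,4,5,6}; U {2,3,5,6,7}->{3,5,6,7}
Constraint 2 (U < V) on D(U)={3,5,6,7} D(V)={2,4,5,6}: U {3,5,6,7}->{3,5}; V {2,4,5,6}->{4,5,6}
So after constraint 2: D(U)={3,5}, size = 2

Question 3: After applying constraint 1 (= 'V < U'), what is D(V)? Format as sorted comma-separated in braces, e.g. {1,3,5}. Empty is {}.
Answer: {2,4,5,6}

Derivation:
Constraint 1 (V < U) on D(V)={2,4,5,6,7} D(U)={2,3,5,6,7}: V {2,4,5,6,7}->{2,4,5,6}; U {2,3,5,6,7}->{3,5,6,7}
So after constraint 1: D(V) = {2,4,5,6}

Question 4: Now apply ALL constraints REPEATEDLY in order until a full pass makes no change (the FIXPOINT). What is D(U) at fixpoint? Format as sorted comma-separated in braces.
pass 0 (initial): D(U)={2,3,5,6,7}
pass 1: U {2,3,5,6,7}->{}; V {2,4,5,6,7}->{}; W {2,4,5,6}->{}
pass 2: no change
Fixpoint after 2 passes: D(U) = {}

Answer: {}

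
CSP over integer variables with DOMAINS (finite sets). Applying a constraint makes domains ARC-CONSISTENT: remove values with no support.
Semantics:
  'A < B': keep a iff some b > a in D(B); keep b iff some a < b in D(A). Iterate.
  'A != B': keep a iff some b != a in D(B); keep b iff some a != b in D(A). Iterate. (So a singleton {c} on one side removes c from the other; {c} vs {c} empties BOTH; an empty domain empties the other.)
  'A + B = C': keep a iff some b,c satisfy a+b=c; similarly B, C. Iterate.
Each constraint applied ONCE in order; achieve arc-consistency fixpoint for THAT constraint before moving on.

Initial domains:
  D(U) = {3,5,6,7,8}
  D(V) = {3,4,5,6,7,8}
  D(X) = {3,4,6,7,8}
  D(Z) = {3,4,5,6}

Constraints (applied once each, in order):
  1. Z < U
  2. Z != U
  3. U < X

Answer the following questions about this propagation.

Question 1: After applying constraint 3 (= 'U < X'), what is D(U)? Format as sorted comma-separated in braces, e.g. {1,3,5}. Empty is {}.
Answer: {5,6,7}

Derivation:
Constraint 1 (Z < U) on D(Z)={3,4,5,6} D(U)={3,5,6,7,8}: U {3,5,6,7,8}->{5,6,7,8}
Constraint 2 (Z != U) on D(Z)={3,4,5,6} D(U)={5,6,7,8}: no change
Constraint 3 (U < X) on D(U)={5,6,7,8} D(X)={3,4,6,7,8}: U {5,6,7,8}->{5,6,7}; X {3,4,6,7,8}->{6,7,8}
So after constraint 3: D(U) = {5,6,7}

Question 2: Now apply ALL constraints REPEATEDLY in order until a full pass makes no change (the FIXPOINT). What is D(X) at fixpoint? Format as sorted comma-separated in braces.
Answer: {6,7,8}

Derivation:
pass 0 (initial): D(X)={3,4,6,7,8}
pass 1: U {3,5,6,7,8}->{5,6,7}; X {3,4,6,7,8}->{6,7,8}
pass 2: no change
Fixpoint after 2 passes: D(X) = {6,7,8}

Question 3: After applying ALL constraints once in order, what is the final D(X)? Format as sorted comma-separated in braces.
Answer: {6,7,8}

Derivation:
Constraint 1 (Z < U) on D(Z)={3,4,5,6} D(U)={3,5,6,7,8}: U {3,5,6,7,8}->{5,6,7,8}
Constraint 2 (Z != U) on D(Z)={3,4,5,6} D(U)={5,6,7,8}: no change
Constraint 3 (U < X) on D(U)={5,6,7,8} D(X)={3,4,6,7,8}: U {5,6,7,8}->{5,6,7}; X {3,4,6,7,8}->{6,7,8}
So after all 3 constraints: D(X) = {6,7,8}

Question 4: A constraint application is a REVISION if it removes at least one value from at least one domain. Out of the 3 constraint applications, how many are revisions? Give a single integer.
Constraint 1 (Z < U) on D(Z)={3,4,5,6} D(U)={3,5,6,7,8}: U {3,5,6,7,8}->{5,6,7,8} => REVISION
Constraint 2 (Z != U) on D(Z)={3,4,5,6} D(U)={5,6,7,8}: no change => not a revision
Constraint 3 (U < X) on D(U)={5,6,7,8} D(X)={3,4,6,7,8}: U {5,6,7,8}->{5,6,7}; X {3,4,6,7,8}->{6,7,8} => REVISION
Total revisions = 2

Answer: 2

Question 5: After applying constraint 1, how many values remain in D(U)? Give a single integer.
Answer: 4

Derivation:
Constraint 1 (Z < U) on D(Z)={3,4,5,6} D(U)={3,5,6,7,8}: U {3,5,6,7,8}->{5,6,7,8}
So after constraint 1: D(U)={5,6,7,8}, size = 4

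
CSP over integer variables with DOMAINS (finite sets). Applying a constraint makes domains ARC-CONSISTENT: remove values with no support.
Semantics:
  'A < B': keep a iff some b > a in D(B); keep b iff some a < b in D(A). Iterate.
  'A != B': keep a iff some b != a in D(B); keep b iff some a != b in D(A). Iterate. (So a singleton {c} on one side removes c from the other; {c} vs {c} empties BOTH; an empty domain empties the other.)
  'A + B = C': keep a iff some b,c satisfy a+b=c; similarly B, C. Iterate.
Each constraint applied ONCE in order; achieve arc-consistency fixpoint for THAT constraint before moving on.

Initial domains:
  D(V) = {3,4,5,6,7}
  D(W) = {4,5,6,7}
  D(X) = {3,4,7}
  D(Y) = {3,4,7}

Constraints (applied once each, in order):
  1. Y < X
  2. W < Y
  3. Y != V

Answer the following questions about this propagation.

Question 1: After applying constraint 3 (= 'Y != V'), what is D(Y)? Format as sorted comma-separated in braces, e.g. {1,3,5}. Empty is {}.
Constraint 1 (Y < X) on D(Y)={3,4,7} D(X)={3,4,7}: Y {3,4,7}->{3,4}; X {3,4,7}->{4,7}
Constraint 2 (W < Y) on D(W)={4,5,6,7} D(Y)={3,4}: W {4,5,6,7}->{}; Y {3,4}->{}
Constraint 3 (Y != V) on D(Y)={} D(V)={3,4,5,6,7}: V {3,4,5,6,7}->{}
So after constraint 3: D(Y) = {}

Answer: {}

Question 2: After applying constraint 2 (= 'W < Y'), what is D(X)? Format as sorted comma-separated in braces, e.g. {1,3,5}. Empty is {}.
Answer: {4,7}

Derivation:
Constraint 1 (Y < X) on D(Y)={3,4,7} D(X)={3,4,7}: Y {3,4,7}->{3,4}; X {3,4,7}->{4,7}
Constraint 2 (W < Y) on D(W)={4,5,6,7} D(Y)={3,4}: W {4,5,6,7}->{}; Y {3,4}->{}
So after constraint 2: D(X) = {4,7}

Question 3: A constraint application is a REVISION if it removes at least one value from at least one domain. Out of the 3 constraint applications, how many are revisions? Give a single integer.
Constraint 1 (Y < X) on D(Y)={3,4,7} D(X)={3,4,7}: Y {3,4,7}->{3,4}; X {3,4,7}->{4,7} => REVISION
Constraint 2 (W < Y) on D(W)={4,5,6,7} D(Y)={3,4}: W {4,5,6,7}->{}; Y {3,4}->{} => REVISION
Constraint 3 (Y != V) on D(Y)={} D(V)={3,4,5,6,7}: V {3,4,5,6,7}->{} => REVISION
Total revisions = 3

Answer: 3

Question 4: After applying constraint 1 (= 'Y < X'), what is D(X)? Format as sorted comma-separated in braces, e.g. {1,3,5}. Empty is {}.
Answer: {4,7}

Derivation:
Constraint 1 (Y < X) on D(Y)={3,4,7} D(X)={3,4,7}: Y {3,4,7}->{3,4}; X {3,4,7}->{4,7}
So after constraint 1: D(X) = {4,7}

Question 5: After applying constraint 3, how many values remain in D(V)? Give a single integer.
Answer: 0

Derivation:
Constraint 1 (Y < X) on D(Y)={3,4,7} D(X)={3,4,7}: Y {3,4,7}->{3,4}; X {3,4,7}->{4,7}
Constraint 2 (W < Y) on D(W)={4,5,6,7} D(Y)={3,4}: W {4,5,6,7}->{}; Y {3,4}->{}
Constraint 3 (Y != V) on D(Y)={} D(V)={3,4,5,6,7}: V {3,4,5,6,7}->{}
So after constraint 3: D(V)={}, size = 0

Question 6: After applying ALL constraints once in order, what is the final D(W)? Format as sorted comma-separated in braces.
Answer: {}

Derivation:
Constraint 1 (Y < X) on D(Y)={3,4,7} D(X)={3,4,7}: Y {3,4,7}->{3,4}; X {3,4,7}->{4,7}
Constraint 2 (W < Y) on D(W)={4,5,6,7} D(Y)={3,4}: W {4,5,6,7}->{}; Y {3,4}->{}
Constraint 3 (Y != V) on D(Y)={} D(V)={3,4,5,6,7}: V {3,4,5,6,7}->{}
So after all 3 constraints: D(W) = {}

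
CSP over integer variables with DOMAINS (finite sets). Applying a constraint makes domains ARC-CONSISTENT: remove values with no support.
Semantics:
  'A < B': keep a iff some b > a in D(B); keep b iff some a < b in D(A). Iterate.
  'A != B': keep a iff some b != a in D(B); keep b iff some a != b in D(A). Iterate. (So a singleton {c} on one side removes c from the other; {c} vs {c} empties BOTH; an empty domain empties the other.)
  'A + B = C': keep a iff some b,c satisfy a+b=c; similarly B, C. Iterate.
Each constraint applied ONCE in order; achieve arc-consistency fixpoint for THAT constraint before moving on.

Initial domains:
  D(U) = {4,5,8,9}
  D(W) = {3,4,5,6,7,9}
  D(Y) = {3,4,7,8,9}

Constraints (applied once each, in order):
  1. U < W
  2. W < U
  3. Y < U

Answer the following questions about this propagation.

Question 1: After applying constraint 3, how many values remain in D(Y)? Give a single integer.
Answer: 3

Derivation:
Constraint 1 (U < W) on D(U)={4,5,8,9} D(W)={3,4,5,6,7,9}: U {4,5,8,9}->{4,5,8}; W {3,4,5,6,7,9}->{5,6,7,9}
Constraint 2 (W < U) on D(W)={5,6,7,9} D(U)={4,5,8}: W {5,6,7,9}->{5,6,7}; U {4,5,8}->{8}
Constraint 3 (Y < U) on D(Y)={3,4,7,8,9} D(U)={8}: Y {3,4,7,8,9}->{3,4,7}
So after constraint 3: D(Y)={3,4,7}, size = 3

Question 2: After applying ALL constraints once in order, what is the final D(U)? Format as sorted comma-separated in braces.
Constraint 1 (U < W) on D(U)={4,5,8,9} D(W)={3,4,5,6,7,9}: U {4,5,8,9}->{4,5,8}; W {3,4,5,6,7,9}->{5,6,7,9}
Constraint 2 (W < U) on D(W)={5,6,7,9} D(U)={4,5,8}: W {5,6,7,9}->{5,6,7}; U {4,5,8}->{8}
Constraint 3 (Y < U) on D(Y)={3,4,7,8,9} D(U)={8}: Y {3,4,7,8,9}->{3,4,7}
So after all 3 constraints: D(U) = {8}

Answer: {8}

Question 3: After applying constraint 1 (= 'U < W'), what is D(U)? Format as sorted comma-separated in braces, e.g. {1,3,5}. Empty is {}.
Constraint 1 (U < W) on D(U)={4,5,8,9} D(W)={3,4,5,6,7,9}: U {4,5,8,9}->{4,5,8}; W {3,4,5,6,7,9}->{5,6,7,9}
So after constraint 1: D(U) = {4,5,8}

Answer: {4,5,8}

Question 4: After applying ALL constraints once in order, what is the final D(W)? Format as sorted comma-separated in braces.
Constraint 1 (U < W) on D(U)={4,5,8,9} D(W)={3,4,5,6,7,9}: U {4,5,8,9}->{4,5,8}; W {3,4,5,6,7,9}->{5,6,7,9}
Constraint 2 (W < U) on D(W)={5,6,7,9} D(U)={4,5,8}: W {5,6,7,9}->{5,6,7}; U {4,5,8}->{8}
Constraint 3 (Y < U) on D(Y)={3,4,7,8,9} D(U)={8}: Y {3,4,7,8,9}->{3,4,7}
So after all 3 constraints: D(W) = {5,6,7}

Answer: {5,6,7}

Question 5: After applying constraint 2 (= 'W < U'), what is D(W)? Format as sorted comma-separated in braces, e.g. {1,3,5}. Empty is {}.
Constraint 1 (U < W) on D(U)={4,5,8,9} D(W)={3,4,5,6,7,9}: U {4,5,8,9}->{4,5,8}; W {3,4,5,6,7,9}->{5,6,7,9}
Constraint 2 (W < U) on D(W)={5,6,7,9} D(U)={4,5,8}: W {5,6,7,9}->{5,6,7}; U {4,5,8}->{8}
So after constraint 2: D(W) = {5,6,7}

Answer: {5,6,7}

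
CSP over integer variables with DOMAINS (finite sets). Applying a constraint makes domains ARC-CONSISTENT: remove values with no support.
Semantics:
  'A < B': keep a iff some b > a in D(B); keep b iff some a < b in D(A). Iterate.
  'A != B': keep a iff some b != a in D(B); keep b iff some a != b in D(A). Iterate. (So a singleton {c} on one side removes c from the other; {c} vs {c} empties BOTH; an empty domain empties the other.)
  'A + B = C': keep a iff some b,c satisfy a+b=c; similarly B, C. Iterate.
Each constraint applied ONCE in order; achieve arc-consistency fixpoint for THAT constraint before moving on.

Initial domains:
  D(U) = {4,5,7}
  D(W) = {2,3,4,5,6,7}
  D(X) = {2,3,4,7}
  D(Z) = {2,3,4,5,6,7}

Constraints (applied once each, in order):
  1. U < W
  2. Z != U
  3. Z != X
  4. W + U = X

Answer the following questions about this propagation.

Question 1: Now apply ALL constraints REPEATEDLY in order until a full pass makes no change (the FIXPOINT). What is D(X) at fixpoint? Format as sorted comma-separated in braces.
pass 0 (initial): D(X)={2,3,4,7}
pass 1: U {4,5,7}->{}; W {2,3,4,5,6,7}->{}; X {2,3,4,7}->{}
pass 2: Z {2,3,4,5,6,7}->{}
pass 3: no change
Fixpoint after 3 passes: D(X) = {}

Answer: {}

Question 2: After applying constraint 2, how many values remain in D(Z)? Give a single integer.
Constraint 1 (U < W) on D(U)={4,5,7} D(W)={2,3,4,5,6,7}: U {4,5,7}->{4,5}; W {2,3,4,5,6,7}->{5,6,7}
Constraint 2 (Z != U) on D(Z)={2,3,4,5,6,7} D(U)={4,5}: no change
So after constraint 2: D(Z)={2,3,4,5,6,7}, size = 6

Answer: 6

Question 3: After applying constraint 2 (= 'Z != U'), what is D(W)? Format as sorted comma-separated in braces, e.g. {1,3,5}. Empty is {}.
Constraint 1 (U < W) on D(U)={4,5,7} D(W)={2,3,4,5,6,7}: U {4,5,7}->{4,5}; W {2,3,4,5,6,7}->{5,6,7}
Constraint 2 (Z != U) on D(Z)={2,3,4,5,6,7} D(U)={4,5}: no change
So after constraint 2: D(W) = {5,6,7}

Answer: {5,6,7}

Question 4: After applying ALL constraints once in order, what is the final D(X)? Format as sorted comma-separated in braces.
Constraint 1 (U < W) on D(U)={4,5,7} D(W)={2,3,4,5,6,7}: U {4,5,7}->{4,5}; W {2,3,4,5,6,7}->{5,6,7}
Constraint 2 (Z != U) on D(Z)={2,3,4,5,6,7} D(U)={4,5}: no change
Constraint 3 (Z != X) on D(Z)={2,3,4,5,6,7} D(X)={2,3,4,7}: no change
Constraint 4 (W + U = X) on D(W)={5,6,7} D(U)={4,5} D(X)={2,3,4,7}: W {5,6,7}->{}; U {4,5}->{}; X {2,3,4,7}->{}
So after all 4 constraints: D(X) = {}

Answer: {}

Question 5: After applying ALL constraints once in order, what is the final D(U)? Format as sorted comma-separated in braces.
Answer: {}

Derivation:
Constraint 1 (U < W) on D(U)={4,5,7} D(W)={2,3,4,5,6,7}: U {4,5,7}->{4,5}; W {2,3,4,5,6,7}->{5,6,7}
Constraint 2 (Z != U) on D(Z)={2,3,4,5,6,7} D(U)={4,5}: no change
Constraint 3 (Z != X) on D(Z)={2,3,4,5,6,7} D(X)={2,3,4,7}: no change
Constraint 4 (W + U = X) on D(W)={5,6,7} D(U)={4,5} D(X)={2,3,4,7}: W {5,6,7}->{}; U {4,5}->{}; X {2,3,4,7}->{}
So after all 4 constraints: D(U) = {}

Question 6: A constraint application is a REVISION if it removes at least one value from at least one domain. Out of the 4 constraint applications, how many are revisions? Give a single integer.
Constraint 1 (U < W) on D(U)={4,5,7} D(W)={2,3,4,5,6,7}: U {4,5,7}->{4,5}; W {2,3,4,5,6,7}->{5,6,7} => REVISION
Constraint 2 (Z != U) on D(Z)={2,3,4,5,6,7} D(U)={4,5}: no change => not a revision
Constraint 3 (Z != X) on D(Z)={2,3,4,5,6,7} D(X)={2,3,4,7}: no change => not a revision
Constraint 4 (W + U = X) on D(W)={5,6,7} D(U)={4,5} D(X)={2,3,4,7}: W {5,6,7}->{}; U {4,5}->{}; X {2,3,4,7}->{} => REVISION
Total revisions = 2

Answer: 2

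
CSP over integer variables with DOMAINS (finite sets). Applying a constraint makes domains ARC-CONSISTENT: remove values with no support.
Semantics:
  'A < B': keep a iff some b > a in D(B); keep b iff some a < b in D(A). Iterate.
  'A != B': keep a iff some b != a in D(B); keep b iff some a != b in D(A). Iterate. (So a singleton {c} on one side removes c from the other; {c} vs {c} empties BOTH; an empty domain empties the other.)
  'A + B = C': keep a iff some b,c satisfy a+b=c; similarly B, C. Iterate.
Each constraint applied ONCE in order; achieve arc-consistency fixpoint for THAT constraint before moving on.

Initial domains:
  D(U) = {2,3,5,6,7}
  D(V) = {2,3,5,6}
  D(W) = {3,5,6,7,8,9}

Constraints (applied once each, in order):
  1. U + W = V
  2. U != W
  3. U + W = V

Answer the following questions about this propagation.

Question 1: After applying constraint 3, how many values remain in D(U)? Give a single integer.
Constraint 1 (U + W = V) on D(U)={2,3,5,6,7} D(W)={3,5,6,7,8,9} D(V)={2,3,5,6}: U {2,3,5,6,7}->{2,3}; W {3,5,6,7,8,9}->{3}; V {2,3,5,6}->{5,6}
Constraint 2 (U != W) on D(U)={2,3} D(W)={3}: U {2,3}->{2}
Constraint 3 (U + W = V) on D(U)={2} D(W)={3} D(V)={5,6}: V {5,6}->{5}
So after constraint 3: D(U)={2}, size = 1

Answer: 1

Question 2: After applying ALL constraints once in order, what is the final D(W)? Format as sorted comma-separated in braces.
Constraint 1 (U + W = V) on D(U)={2,3,5,6,7} D(W)={3,5,6,7,8,9} D(V)={2,3,5,6}: U {2,3,5,6,7}->{2,3}; W {3,5,6,7,8,9}->{3}; V {2,3,5,6}->{5,6}
Constraint 2 (U != W) on D(U)={2,3} D(W)={3}: U {2,3}->{2}
Constraint 3 (U + W = V) on D(U)={2} D(W)={3} D(V)={5,6}: V {5,6}->{5}
So after all 3 constraints: D(W) = {3}

Answer: {3}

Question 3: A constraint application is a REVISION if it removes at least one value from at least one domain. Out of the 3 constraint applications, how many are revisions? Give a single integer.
Answer: 3

Derivation:
Constraint 1 (U + W = V) on D(U)={2,3,5,6,7} D(W)={3,5,6,7,8,9} D(V)={2,3,5,6}: U {2,3,5,6,7}->{2,3}; W {3,5,6,7,8,9}->{3}; V {2,3,5,6}->{5,6} => REVISION
Constraint 2 (U != W) on D(U)={2,3} D(W)={3}: U {2,3}->{2} => REVISION
Constraint 3 (U + W = V) on D(U)={2} D(W)={3} D(V)={5,6}: V {5,6}->{5} => REVISION
Total revisions = 3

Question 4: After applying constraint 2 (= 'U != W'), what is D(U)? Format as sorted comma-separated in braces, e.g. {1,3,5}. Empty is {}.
Constraint 1 (U + W = V) on D(U)={2,3,5,6,7} D(W)={3,5,6,7,8,9} D(V)={2,3,5,6}: U {2,3,5,6,7}->{2,3}; W {3,5,6,7,8,9}->{3}; V {2,3,5,6}->{5,6}
Constraint 2 (U != W) on D(U)={2,3} D(W)={3}: U {2,3}->{2}
So after constraint 2: D(U) = {2}

Answer: {2}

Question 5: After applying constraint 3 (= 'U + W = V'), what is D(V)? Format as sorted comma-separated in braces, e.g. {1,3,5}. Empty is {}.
Answer: {5}

Derivation:
Constraint 1 (U + W = V) on D(U)={2,3,5,6,7} D(W)={3,5,6,7,8,9} D(V)={2,3,5,6}: U {2,3,5,6,7}->{2,3}; W {3,5,6,7,8,9}->{3}; V {2,3,5,6}->{5,6}
Constraint 2 (U != W) on D(U)={2,3} D(W)={3}: U {2,3}->{2}
Constraint 3 (U + W = V) on D(U)={2} D(W)={3} D(V)={5,6}: V {5,6}->{5}
So after constraint 3: D(V) = {5}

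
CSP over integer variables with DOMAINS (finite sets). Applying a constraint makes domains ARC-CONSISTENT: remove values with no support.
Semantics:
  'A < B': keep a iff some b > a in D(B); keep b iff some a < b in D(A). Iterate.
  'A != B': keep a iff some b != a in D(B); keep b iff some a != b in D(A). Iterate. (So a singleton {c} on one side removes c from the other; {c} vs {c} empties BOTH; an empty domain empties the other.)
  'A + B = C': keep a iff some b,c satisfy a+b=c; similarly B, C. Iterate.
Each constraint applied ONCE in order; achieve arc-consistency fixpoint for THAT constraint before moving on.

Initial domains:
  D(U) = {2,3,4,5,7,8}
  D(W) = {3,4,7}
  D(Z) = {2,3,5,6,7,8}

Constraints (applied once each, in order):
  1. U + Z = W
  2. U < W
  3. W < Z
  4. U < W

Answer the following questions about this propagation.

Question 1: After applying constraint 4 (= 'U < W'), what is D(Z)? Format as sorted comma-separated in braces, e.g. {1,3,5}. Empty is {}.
Answer: {5}

Derivation:
Constraint 1 (U + Z = W) on D(U)={2,3,4,5,7,8} D(Z)={2,3,5,6,7,8} D(W)={3,4,7}: U {2,3,4,5,7,8}->{2,4,5}; Z {2,3,5,6,7,8}->{2,3,5}; W {3,4,7}->{4,7}
Constraint 2 (U < W) on D(U)={2,4,5} D(W)={4,7}: no change
Constraint 3 (W < Z) on D(W)={4,7} D(Z)={2,3,5}: W {4,7}->{4}; Z {2,3,5}->{5}
Constraint 4 (U < W) on D(U)={2,4,5} D(W)={4}: U {2,4,5}->{2}
So after constraint 4: D(Z) = {5}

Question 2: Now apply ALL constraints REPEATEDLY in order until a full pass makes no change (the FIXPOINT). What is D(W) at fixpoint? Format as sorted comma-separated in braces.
Answer: {}

Derivation:
pass 0 (initial): D(W)={3,4,7}
pass 1: U {2,3,4,5,7,8}->{2}; W {3,4,7}->{4}; Z {2,3,5,6,7,8}->{5}
pass 2: U {2}->{}; W {4}->{}; Z {5}->{}
pass 3: no change
Fixpoint after 3 passes: D(W) = {}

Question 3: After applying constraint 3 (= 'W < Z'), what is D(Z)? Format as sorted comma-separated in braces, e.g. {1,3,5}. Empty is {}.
Answer: {5}

Derivation:
Constraint 1 (U + Z = W) on D(U)={2,3,4,5,7,8} D(Z)={2,3,5,6,7,8} D(W)={3,4,7}: U {2,3,4,5,7,8}->{2,4,5}; Z {2,3,5,6,7,8}->{2,3,5}; W {3,4,7}->{4,7}
Constraint 2 (U < W) on D(U)={2,4,5} D(W)={4,7}: no change
Constraint 3 (W < Z) on D(W)={4,7} D(Z)={2,3,5}: W {4,7}->{4}; Z {2,3,5}->{5}
So after constraint 3: D(Z) = {5}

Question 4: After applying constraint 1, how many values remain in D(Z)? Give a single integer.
Answer: 3

Derivation:
Constraint 1 (U + Z = W) on D(U)={2,3,4,5,7,8} D(Z)={2,3,5,6,7,8} D(W)={3,4,7}: U {2,3,4,5,7,8}->{2,4,5}; Z {2,3,5,6,7,8}->{2,3,5}; W {3,4,7}->{4,7}
So after constraint 1: D(Z)={2,3,5}, size = 3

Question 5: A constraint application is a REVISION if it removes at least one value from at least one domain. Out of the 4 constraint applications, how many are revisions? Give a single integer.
Constraint 1 (U + Z = W) on D(U)={2,3,4,5,7,8} D(Z)={2,3,5,6,7,8} D(W)={3,4,7}: U {2,3,4,5,7,8}->{2,4,5}; Z {2,3,5,6,7,8}->{2,3,5}; W {3,4,7}->{4,7} => REVISION
Constraint 2 (U < W) on D(U)={2,4,5} D(W)={4,7}: no change => not a revision
Constraint 3 (W < Z) on D(W)={4,7} D(Z)={2,3,5}: W {4,7}->{4}; Z {2,3,5}->{5} => REVISION
Constraint 4 (U < W) on D(U)={2,4,5} D(W)={4}: U {2,4,5}->{2} => REVISION
Total revisions = 3

Answer: 3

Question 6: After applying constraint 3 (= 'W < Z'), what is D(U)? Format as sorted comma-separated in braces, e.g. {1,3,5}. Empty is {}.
Answer: {2,4,5}

Derivation:
Constraint 1 (U + Z = W) on D(U)={2,3,4,5,7,8} D(Z)={2,3,5,6,7,8} D(W)={3,4,7}: U {2,3,4,5,7,8}->{2,4,5}; Z {2,3,5,6,7,8}->{2,3,5}; W {3,4,7}->{4,7}
Constraint 2 (U < W) on D(U)={2,4,5} D(W)={4,7}: no change
Constraint 3 (W < Z) on D(W)={4,7} D(Z)={2,3,5}: W {4,7}->{4}; Z {2,3,5}->{5}
So after constraint 3: D(U) = {2,4,5}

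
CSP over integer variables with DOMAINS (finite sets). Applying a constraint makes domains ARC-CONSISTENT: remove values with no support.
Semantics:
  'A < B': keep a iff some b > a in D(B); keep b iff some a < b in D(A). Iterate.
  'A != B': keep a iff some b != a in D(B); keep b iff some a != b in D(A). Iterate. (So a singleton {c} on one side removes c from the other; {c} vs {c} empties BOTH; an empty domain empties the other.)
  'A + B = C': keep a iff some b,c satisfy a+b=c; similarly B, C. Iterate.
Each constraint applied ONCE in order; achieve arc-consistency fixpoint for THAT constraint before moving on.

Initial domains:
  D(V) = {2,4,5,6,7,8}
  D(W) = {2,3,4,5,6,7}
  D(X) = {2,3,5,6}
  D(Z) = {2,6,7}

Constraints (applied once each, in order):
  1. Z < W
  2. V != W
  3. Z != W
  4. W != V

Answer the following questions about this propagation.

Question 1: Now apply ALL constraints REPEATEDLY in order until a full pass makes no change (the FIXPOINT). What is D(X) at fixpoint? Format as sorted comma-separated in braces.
pass 0 (initial): D(X)={2,3,5,6}
pass 1: W {2,3,4,5,6,7}->{3,4,5,6,7}; Z {2,6,7}->{2,6}
pass 2: no change
Fixpoint after 2 passes: D(X) = {2,3,5,6}

Answer: {2,3,5,6}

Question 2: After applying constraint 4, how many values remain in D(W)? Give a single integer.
Constraint 1 (Z < W) on D(Z)={2,6,7} D(W)={2,3,4,5,6,7}: Z {2,6,7}->{2,6}; W {2,3,4,5,6,7}->{3,4,5,6,7}
Constraint 2 (V != W) on D(V)={2,4,5,6,7,8} D(W)={3,4,5,6,7}: no change
Constraint 3 (Z != W) on D(Z)={2,6} D(W)={3,4,5,6,7}: no change
Constraint 4 (W != V) on D(W)={3,4,5,6,7} D(V)={2,4,5,6,7,8}: no change
So after constraint 4: D(W)={3,4,5,6,7}, size = 5

Answer: 5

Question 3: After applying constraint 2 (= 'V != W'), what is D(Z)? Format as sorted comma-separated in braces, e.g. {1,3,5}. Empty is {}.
Constraint 1 (Z < W) on D(Z)={2,6,7} D(W)={2,3,4,5,6,7}: Z {2,6,7}->{2,6}; W {2,3,4,5,6,7}->{3,4,5,6,7}
Constraint 2 (V != W) on D(V)={2,4,5,6,7,8} D(W)={3,4,5,6,7}: no change
So after constraint 2: D(Z) = {2,6}

Answer: {2,6}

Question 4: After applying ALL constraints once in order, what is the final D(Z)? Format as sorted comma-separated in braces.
Answer: {2,6}

Derivation:
Constraint 1 (Z < W) on D(Z)={2,6,7} D(W)={2,3,4,5,6,7}: Z {2,6,7}->{2,6}; W {2,3,4,5,6,7}->{3,4,5,6,7}
Constraint 2 (V != W) on D(V)={2,4,5,6,7,8} D(W)={3,4,5,6,7}: no change
Constraint 3 (Z != W) on D(Z)={2,6} D(W)={3,4,5,6,7}: no change
Constraint 4 (W != V) on D(W)={3,4,5,6,7} D(V)={2,4,5,6,7,8}: no change
So after all 4 constraints: D(Z) = {2,6}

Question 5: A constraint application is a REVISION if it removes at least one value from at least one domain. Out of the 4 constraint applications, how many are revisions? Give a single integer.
Answer: 1

Derivation:
Constraint 1 (Z < W) on D(Z)={2,6,7} D(W)={2,3,4,5,6,7}: Z {2,6,7}->{2,6}; W {2,3,4,5,6,7}->{3,4,5,6,7} => REVISION
Constraint 2 (V != W) on D(V)={2,4,5,6,7,8} D(W)={3,4,5,6,7}: no change => not a revision
Constraint 3 (Z != W) on D(Z)={2,6} D(W)={3,4,5,6,7}: no change => not a revision
Constraint 4 (W != V) on D(W)={3,4,5,6,7} D(V)={2,4,5,6,7,8}: no change => not a revision
Total revisions = 1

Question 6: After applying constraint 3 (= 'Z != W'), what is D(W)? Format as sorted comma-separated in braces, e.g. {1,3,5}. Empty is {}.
Answer: {3,4,5,6,7}

Derivation:
Constraint 1 (Z < W) on D(Z)={2,6,7} D(W)={2,3,4,5,6,7}: Z {2,6,7}->{2,6}; W {2,3,4,5,6,7}->{3,4,5,6,7}
Constraint 2 (V != W) on D(V)={2,4,5,6,7,8} D(W)={3,4,5,6,7}: no change
Constraint 3 (Z != W) on D(Z)={2,6} D(W)={3,4,5,6,7}: no change
So after constraint 3: D(W) = {3,4,5,6,7}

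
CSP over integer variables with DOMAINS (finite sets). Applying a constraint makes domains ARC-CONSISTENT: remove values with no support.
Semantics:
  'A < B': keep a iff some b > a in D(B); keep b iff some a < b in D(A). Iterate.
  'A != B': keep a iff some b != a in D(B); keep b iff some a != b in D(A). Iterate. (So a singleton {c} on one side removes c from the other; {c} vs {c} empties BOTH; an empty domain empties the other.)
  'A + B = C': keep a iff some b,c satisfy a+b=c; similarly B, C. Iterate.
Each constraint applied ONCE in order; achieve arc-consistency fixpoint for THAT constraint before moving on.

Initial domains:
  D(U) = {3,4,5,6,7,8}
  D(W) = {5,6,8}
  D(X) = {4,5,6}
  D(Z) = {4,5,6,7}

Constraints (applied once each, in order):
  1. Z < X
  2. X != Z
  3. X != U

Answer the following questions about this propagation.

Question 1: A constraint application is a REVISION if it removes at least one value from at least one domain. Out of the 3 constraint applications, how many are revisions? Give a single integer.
Constraint 1 (Z < X) on D(Z)={4,5,6,7} D(X)={4,5,6}: Z {4,5,6,7}->{4,5}; X {4,5,6}->{5,6} => REVISION
Constraint 2 (X != Z) on D(X)={5,6} D(Z)={4,5}: no change => not a revision
Constraint 3 (X != U) on D(X)={5,6} D(U)={3,4,5,6,7,8}: no change => not a revision
Total revisions = 1

Answer: 1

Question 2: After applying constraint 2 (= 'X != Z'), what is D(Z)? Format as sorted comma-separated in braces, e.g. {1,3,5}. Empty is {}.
Answer: {4,5}

Derivation:
Constraint 1 (Z < X) on D(Z)={4,5,6,7} D(X)={4,5,6}: Z {4,5,6,7}->{4,5}; X {4,5,6}->{5,6}
Constraint 2 (X != Z) on D(X)={5,6} D(Z)={4,5}: no change
So after constraint 2: D(Z) = {4,5}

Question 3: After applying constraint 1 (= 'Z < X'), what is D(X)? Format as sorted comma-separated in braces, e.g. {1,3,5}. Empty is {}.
Constraint 1 (Z < X) on D(Z)={4,5,6,7} D(X)={4,5,6}: Z {4,5,6,7}->{4,5}; X {4,5,6}->{5,6}
So after constraint 1: D(X) = {5,6}

Answer: {5,6}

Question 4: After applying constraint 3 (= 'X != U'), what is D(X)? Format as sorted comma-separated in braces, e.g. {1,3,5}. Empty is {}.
Constraint 1 (Z < X) on D(Z)={4,5,6,7} D(X)={4,5,6}: Z {4,5,6,7}->{4,5}; X {4,5,6}->{5,6}
Constraint 2 (X != Z) on D(X)={5,6} D(Z)={4,5}: no change
Constraint 3 (X != U) on D(X)={5,6} D(U)={3,4,5,6,7,8}: no change
So after constraint 3: D(X) = {5,6}

Answer: {5,6}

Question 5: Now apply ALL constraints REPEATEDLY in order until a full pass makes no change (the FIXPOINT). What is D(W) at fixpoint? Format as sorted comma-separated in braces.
Answer: {5,6,8}

Derivation:
pass 0 (initial): D(W)={5,6,8}
pass 1: X {4,5,6}->{5,6}; Z {4,5,6,7}->{4,5}
pass 2: no change
Fixpoint after 2 passes: D(W) = {5,6,8}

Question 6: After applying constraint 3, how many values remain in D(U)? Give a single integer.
Constraint 1 (Z < X) on D(Z)={4,5,6,7} D(X)={4,5,6}: Z {4,5,6,7}->{4,5}; X {4,5,6}->{5,6}
Constraint 2 (X != Z) on D(X)={5,6} D(Z)={4,5}: no change
Constraint 3 (X != U) on D(X)={5,6} D(U)={3,4,5,6,7,8}: no change
So after constraint 3: D(U)={3,4,5,6,7,8}, size = 6

Answer: 6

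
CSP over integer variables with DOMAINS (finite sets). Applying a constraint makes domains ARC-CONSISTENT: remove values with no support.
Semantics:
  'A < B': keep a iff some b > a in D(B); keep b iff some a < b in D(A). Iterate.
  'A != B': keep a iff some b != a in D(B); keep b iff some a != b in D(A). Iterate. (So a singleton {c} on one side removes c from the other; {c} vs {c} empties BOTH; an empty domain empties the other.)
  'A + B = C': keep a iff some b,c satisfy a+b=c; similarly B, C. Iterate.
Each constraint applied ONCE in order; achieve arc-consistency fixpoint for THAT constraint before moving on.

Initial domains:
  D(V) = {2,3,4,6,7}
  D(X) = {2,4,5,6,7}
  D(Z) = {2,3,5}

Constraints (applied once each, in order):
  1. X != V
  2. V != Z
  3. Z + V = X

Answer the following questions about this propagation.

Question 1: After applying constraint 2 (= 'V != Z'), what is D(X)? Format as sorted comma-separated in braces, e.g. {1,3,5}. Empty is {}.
Constraint 1 (X != V) on D(X)={2,4,5,6,7} D(V)={2,3,4,6,7}: no change
Constraint 2 (V != Z) on D(V)={2,3,4,6,7} D(Z)={2,3,5}: no change
So after constraint 2: D(X) = {2,4,5,6,7}

Answer: {2,4,5,6,7}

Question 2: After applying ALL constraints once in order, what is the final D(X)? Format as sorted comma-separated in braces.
Answer: {4,5,6,7}

Derivation:
Constraint 1 (X != V) on D(X)={2,4,5,6,7} D(V)={2,3,4,6,7}: no change
Constraint 2 (V != Z) on D(V)={2,3,4,6,7} D(Z)={2,3,5}: no change
Constraint 3 (Z + V = X) on D(Z)={2,3,5} D(V)={2,3,4,6,7} D(X)={2,4,5,6,7}: V {2,3,4,6,7}->{2,3,4}; X {2,4,5,6,7}->{4,5,6,7}
So after all 3 constraints: D(X) = {4,5,6,7}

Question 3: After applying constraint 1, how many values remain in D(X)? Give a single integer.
Constraint 1 (X != V) on D(X)={2,4,5,6,7} D(V)={2,3,4,6,7}: no change
So after constraint 1: D(X)={2,4,5,6,7}, size = 5

Answer: 5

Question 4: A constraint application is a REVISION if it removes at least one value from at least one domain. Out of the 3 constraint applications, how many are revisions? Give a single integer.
Answer: 1

Derivation:
Constraint 1 (X != V) on D(X)={2,4,5,6,7} D(V)={2,3,4,6,7}: no change => not a revision
Constraint 2 (V != Z) on D(V)={2,3,4,6,7} D(Z)={2,3,5}: no change => not a revision
Constraint 3 (Z + V = X) on D(Z)={2,3,5} D(V)={2,3,4,6,7} D(X)={2,4,5,6,7}: V {2,3,4,6,7}->{2,3,4}; X {2,4,5,6,7}->{4,5,6,7} => REVISION
Total revisions = 1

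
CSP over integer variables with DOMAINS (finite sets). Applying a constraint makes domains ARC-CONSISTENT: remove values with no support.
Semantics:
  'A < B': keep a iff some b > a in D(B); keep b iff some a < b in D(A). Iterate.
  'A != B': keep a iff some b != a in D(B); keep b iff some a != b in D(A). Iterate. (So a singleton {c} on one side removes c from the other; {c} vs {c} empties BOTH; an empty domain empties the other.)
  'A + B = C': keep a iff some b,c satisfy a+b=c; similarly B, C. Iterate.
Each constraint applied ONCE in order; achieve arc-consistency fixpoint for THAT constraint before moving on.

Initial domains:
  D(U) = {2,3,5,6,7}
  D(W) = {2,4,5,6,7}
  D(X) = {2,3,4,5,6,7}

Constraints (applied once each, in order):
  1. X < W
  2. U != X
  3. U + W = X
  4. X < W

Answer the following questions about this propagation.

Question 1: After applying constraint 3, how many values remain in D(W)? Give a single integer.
Constraint 1 (X < W) on D(X)={2,3,4,5,6,7} D(W)={2,4,5,6,7}: X {2,3,4,5,6,7}->{2,3,4,5,6}; W {2,4,5,6,7}->{4,5,6,7}
Constraint 2 (U != X) on D(U)={2,3,5,6,7} D(X)={2,3,4,5,6}: no change
Constraint 3 (U + W = X) on D(U)={2,3,5,6,7} D(W)={4,5,6,7} D(X)={2,3,4,5,6}: U {2,3,5,6,7}->{2}; W {4,5,6,7}->{4}; X {2,3,4,5,6}->{6}
So after constraint 3: D(W)={4}, size = 1

Answer: 1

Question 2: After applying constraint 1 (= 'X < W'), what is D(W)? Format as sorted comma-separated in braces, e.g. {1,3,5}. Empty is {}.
Answer: {4,5,6,7}

Derivation:
Constraint 1 (X < W) on D(X)={2,3,4,5,6,7} D(W)={2,4,5,6,7}: X {2,3,4,5,6,7}->{2,3,4,5,6}; W {2,4,5,6,7}->{4,5,6,7}
So after constraint 1: D(W) = {4,5,6,7}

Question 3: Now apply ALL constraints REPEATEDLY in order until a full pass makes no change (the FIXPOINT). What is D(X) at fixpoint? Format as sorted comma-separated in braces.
Answer: {}

Derivation:
pass 0 (initial): D(X)={2,3,4,5,6,7}
pass 1: U {2,3,5,6,7}->{2}; W {2,4,5,6,7}->{}; X {2,3,4,5,6,7}->{}
pass 2: U {2}->{}
pass 3: no change
Fixpoint after 3 passes: D(X) = {}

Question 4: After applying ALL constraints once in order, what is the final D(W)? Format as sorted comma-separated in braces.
Answer: {}

Derivation:
Constraint 1 (X < W) on D(X)={2,3,4,5,6,7} D(W)={2,4,5,6,7}: X {2,3,4,5,6,7}->{2,3,4,5,6}; W {2,4,5,6,7}->{4,5,6,7}
Constraint 2 (U != X) on D(U)={2,3,5,6,7} D(X)={2,3,4,5,6}: no change
Constraint 3 (U + W = X) on D(U)={2,3,5,6,7} D(W)={4,5,6,7} D(X)={2,3,4,5,6}: U {2,3,5,6,7}->{2}; W {4,5,6,7}->{4}; X {2,3,4,5,6}->{6}
Constraint 4 (X < W) on D(X)={6} D(W)={4}: X {6}->{}; W {4}->{}
So after all 4 constraints: D(W) = {}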